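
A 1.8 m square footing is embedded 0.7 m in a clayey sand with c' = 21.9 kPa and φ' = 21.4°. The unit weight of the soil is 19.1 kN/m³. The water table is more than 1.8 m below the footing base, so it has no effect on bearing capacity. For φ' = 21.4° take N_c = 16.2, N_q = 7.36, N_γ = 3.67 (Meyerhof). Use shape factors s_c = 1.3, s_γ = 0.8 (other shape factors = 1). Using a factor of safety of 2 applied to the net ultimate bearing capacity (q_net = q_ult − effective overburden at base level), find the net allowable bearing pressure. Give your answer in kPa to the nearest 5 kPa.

q_all(net) ≈ 300 kPa

Overburden at base level: q = 19.1 × 0.7 = 13.37 kPa.
Cohesion term c·N_c·s_c = 21.9 × 16.2 × 1.3 = 461.21 kPa; surcharge term q·N_q = 13.37 × 7.36 = 98.403 kPa; self-weight term 0.5·γ·B·N_γ·s_γ = 0.5 × 19.1 × 1.8 × 3.67 × 0.8 = 50.47 kPa.
q_ult = 461.21 + 98.403 + 50.47 = 610.09 kPa.
Net ultimate: q_net = 610.09 − 13.37 = 596.72 kPa.
q_all(net) = 596.72 / 2 = 298.36 kPa.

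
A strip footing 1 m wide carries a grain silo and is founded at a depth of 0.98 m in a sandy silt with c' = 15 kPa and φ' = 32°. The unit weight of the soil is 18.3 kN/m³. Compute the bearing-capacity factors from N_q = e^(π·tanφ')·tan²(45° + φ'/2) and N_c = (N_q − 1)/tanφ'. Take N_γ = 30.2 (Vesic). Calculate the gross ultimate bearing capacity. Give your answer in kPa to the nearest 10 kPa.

tan32° = 0.6249, so N_q = e^(π×0.6249)·tan²(61°) = 7.121 × 3.255 = 23.18.
N_c = (23.18 − 1)/tan32° = 35.49.
Effective surcharge at the founding depth q = γ·D_f = 18.3 × 0.98 = 17.934 kPa.
q_ult = c·N_c + q·N_q + 0.5·γ·B·N_γ
     = 15 × 35.49 + 17.934 × 23.177 + 0.5 × 18.3 × 1 × 30.2
     = 532.35 + 415.65 + 276.33 = 1224.3 kPa.

q_ult ≈ 1220 kPa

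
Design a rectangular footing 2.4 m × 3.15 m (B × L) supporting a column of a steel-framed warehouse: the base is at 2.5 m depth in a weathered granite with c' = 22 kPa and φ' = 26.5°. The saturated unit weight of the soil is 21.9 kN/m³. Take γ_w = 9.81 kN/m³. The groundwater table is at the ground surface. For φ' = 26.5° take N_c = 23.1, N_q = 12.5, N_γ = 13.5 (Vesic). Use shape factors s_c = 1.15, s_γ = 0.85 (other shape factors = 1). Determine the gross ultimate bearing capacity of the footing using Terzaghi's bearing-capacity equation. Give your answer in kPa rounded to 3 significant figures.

q_ult ≈ 1130 kPa

Water table at ground surface, so effective unit weight γ' = 21.9 − 9.81 = 12.09 kN/m³ is used throughout; overburden q = 12.09 × 2.5 = 30.225 kPa; the same γ' applies in the ½γBN_γ term.
Cohesion term c·N_c·s_c = 22 × 23.1 × 1.15 = 584.43 kPa; surcharge term q·N_q = 30.225 × 12.5 = 377.81 kPa; self-weight term 0.5·γ·B·N_γ·s_γ = 0.5 × 12.09 × 2.4 × 13.5 × 0.85 = 166.48 kPa.
q_ult = 584.43 + 377.81 + 166.48 = 1128.7 kPa.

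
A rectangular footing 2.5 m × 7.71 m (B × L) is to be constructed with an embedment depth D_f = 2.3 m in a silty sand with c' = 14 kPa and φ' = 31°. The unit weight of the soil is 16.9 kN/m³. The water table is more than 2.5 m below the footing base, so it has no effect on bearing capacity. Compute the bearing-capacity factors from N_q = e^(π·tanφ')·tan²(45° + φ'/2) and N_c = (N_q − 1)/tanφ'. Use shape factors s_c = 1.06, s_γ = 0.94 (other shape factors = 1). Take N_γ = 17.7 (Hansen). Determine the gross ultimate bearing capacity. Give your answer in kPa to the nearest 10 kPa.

q_ult ≈ 1640 kPa

tan31° = 0.6009, so N_q = e^(π×0.6009)·tan²(60.5°) = 6.604 × 3.124 = 20.63.
N_c = (20.63 − 1)/tan31° = 32.67.
Overburden at base level: q = 16.9 × 2.3 = 38.87 kPa.
Cohesion term c·N_c·s_c = 14 × 32.671 × 1.06 = 484.84 kPa; surcharge term q·N_q = 38.87 × 20.631 = 801.92 kPa; self-weight term 0.5·γ·B·N_γ·s_γ = 0.5 × 16.9 × 2.5 × 17.7 × 0.94 = 351.48 kPa.
q_ult = 484.84 + 801.92 + 351.48 = 1638.2 kPa.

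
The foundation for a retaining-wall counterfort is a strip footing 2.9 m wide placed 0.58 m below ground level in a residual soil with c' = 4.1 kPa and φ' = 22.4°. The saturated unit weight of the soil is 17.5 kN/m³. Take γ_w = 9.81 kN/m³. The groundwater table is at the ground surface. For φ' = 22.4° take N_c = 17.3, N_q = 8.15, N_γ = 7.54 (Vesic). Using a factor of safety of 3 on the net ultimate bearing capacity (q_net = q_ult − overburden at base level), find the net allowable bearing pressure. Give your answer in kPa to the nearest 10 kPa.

With the water table at the surface the whole profile is submerged: γ' = 17.5 − 9.81 = 7.69 kN/m³, so q = γ'·D_f = 4.4602 kPa; the same γ' applies in the ½γBN_γ term.
q_ult = c·N_c + q·N_q + 0.5·γ·B·N_γ
     = 4.1 × 17.3 + 4.4602 × 8.15 + 0.5 × 7.69 × 2.9 × 7.54
     = 70.93 + 36.351 + 84.075 = 191.36 kPa.
q_net = 191.36 − 4.4602 = 186.9 kPa.
q_all(net) = 186.9 / 3 = 62.298 kPa.

q_all(net) ≈ 60 kPa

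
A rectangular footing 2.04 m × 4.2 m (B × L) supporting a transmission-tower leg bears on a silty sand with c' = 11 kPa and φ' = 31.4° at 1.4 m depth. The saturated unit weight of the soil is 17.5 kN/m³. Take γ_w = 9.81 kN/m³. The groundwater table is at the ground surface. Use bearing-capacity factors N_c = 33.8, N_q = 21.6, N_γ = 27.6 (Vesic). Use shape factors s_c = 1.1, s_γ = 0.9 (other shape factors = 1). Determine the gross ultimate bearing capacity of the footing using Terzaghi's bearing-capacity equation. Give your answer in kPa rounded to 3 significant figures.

q_ult ≈ 836 kPa

Water table at ground surface, so effective unit weight γ' = 17.5 − 9.81 = 7.69 kN/m³ is used throughout; overburden q = 7.69 × 1.4 = 10.766 kPa; the same γ' applies in the ½γBN_γ term.
Cohesion term c·N_c·s_c = 11 × 33.8 × 1.1 = 408.98 kPa; surcharge term q·N_q = 10.766 × 21.6 = 232.55 kPa; self-weight term 0.5·γ·B·N_γ·s_γ = 0.5 × 7.69 × 2.04 × 27.6 × 0.9 = 194.84 kPa.
q_ult = 408.98 + 232.55 + 194.84 = 836.37 kPa.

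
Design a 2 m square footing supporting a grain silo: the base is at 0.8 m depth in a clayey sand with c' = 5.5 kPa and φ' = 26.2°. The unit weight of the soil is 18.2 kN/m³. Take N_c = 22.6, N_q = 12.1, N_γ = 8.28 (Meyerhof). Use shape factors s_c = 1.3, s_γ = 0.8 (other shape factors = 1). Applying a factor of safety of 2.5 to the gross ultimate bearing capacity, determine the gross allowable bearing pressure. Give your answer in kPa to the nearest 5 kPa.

q = γ·D_f = 18.2 × 0.8 = 14.56 kPa.
c·N_c·s_c = 5.5 × 22.6 × 1.3 = 161.59 kPa
q·N_q = 14.56 × 12.1 = 176.18 kPa
0.5·γ·B·N_γ·s_γ = 0.5 × 18.2 × 2 × 8.28 × 0.8 = 120.56 kPa
q_ult = 161.59 + 176.18 + 120.56 = 458.32 kPa.
q_all = q_ult / FS = 458.32 / 2.5 = 183.33 kPa.

q_all ≈ 185 kPa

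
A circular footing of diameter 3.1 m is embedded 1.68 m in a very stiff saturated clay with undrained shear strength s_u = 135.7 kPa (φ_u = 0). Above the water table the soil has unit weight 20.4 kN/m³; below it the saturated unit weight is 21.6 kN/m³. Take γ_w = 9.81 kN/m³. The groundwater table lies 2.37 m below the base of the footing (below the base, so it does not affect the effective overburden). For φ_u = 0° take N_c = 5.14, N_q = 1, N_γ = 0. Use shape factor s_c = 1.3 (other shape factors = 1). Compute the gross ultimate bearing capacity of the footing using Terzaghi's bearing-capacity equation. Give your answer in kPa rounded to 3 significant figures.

q_ult ≈ 941 kPa

q = γ·D_f = 20.4 × 1.68 = 34.272 kPa.
c·N_c·s_c = 135.7 × 5.14 × 1.3 = 906.75 kPa
q·N_q = 34.272 × 1 = 34.272 kPa
q_ult = 906.75 + 34.272 = 941.02 kPa.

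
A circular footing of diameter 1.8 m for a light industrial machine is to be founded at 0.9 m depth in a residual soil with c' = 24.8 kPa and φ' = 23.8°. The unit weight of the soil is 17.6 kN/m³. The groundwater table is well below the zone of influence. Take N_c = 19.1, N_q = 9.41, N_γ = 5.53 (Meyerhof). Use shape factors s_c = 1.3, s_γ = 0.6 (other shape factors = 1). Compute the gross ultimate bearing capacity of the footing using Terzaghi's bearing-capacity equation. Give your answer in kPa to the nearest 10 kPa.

Effective surcharge at the founding depth q = γ·D_f = 17.6 × 0.9 = 15.84 kPa.
q_ult = c·N_c·s_c + q·N_q + 0.5·γ·B·N_γ·s_γ
     = 24.8 × 19.1 × 1.3 + 15.84 × 9.41 + 0.5 × 17.6 × 1.8 × 5.53 × 0.6
     = 615.78 + 149.05 + 52.557 = 817.4 kPa.

q_ult ≈ 820 kPa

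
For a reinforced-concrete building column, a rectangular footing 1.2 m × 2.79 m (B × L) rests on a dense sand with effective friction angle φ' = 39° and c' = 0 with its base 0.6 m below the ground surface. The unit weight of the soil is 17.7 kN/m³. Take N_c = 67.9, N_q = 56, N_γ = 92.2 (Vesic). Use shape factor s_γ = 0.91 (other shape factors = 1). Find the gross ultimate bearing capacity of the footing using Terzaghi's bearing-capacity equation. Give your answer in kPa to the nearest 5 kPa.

Overburden at base level: q = 17.7 × 0.6 = 10.62 kPa.
Surcharge term q·N_q = 10.62 × 56 = 594.72 kPa; self-weight term 0.5·γ·B·N_γ·s_γ = 0.5 × 17.7 × 1.2 × 92.2 × 0.91 = 891.04 kPa.
q_ult = 594.72 + 891.04 = 1485.8 kPa.

q_ult ≈ 1485 kPa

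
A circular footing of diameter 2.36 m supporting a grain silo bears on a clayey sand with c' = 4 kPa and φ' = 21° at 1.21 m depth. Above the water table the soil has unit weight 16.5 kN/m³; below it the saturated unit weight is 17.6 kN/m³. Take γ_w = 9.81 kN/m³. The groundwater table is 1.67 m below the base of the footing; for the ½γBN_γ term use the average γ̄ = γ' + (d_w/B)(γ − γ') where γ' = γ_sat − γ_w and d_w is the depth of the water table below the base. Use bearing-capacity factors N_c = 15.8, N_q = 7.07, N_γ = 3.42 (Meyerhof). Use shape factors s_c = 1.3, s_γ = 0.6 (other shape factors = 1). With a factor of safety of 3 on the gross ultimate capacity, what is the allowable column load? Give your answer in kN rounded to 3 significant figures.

P_all ≈ 375 kN

Effective surcharge at the founding depth q = γ·D_f = 16.5 × 1.21 = 19.965 kPa.
With d_w = 1.67 m < B, γ̄ = 7.79 + (1.67/2.36) × (16.5 − 7.79) = 13.953 kN/m³.
q_ult = c·N_c·s_c + q·N_q + 0.5·γ·B·N_γ·s_γ
     = 4 × 15.8 × 1.3 + 19.965 × 7.07 + 0.5 × 13.953 × 2.36 × 3.42 × 0.6
     = 82.16 + 141.15 + 33.786 = 257.1 kPa.
Gross allowable pressure q_all = 257.1 / 3 = 85.7 kPa.
Footing area = 4.3744 m², so allowable column load = 85.7 × 4.3744 = 374.88 kN.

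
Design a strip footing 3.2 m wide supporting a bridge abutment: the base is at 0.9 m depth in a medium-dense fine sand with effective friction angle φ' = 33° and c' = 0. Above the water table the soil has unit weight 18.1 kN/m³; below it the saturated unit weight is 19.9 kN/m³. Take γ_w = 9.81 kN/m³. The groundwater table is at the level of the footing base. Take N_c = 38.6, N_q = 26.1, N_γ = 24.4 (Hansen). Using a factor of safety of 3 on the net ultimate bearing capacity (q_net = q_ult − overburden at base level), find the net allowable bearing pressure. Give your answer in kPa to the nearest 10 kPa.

q_all(net) ≈ 270 kPa

Overburden at base level: q = 18.1 × 0.9 = 16.29 kPa.
Below the base the soil is submerged, so the ½γBN_γ term uses γ' = 19.9 − 9.81 = 10.09 kN/m³.
Surcharge term q·N_q = 16.29 × 26.1 = 425.17 kPa; self-weight term 0.5·γ·B·N_γ = 0.5 × 10.09 × 3.2 × 24.4 = 393.91 kPa.
q_ult = 425.17 + 393.91 = 819.08 kPa.
q_net = 819.08 − 16.29 = 802.79 kPa.
q_all(net) = 802.79 / 3 = 267.6 kPa.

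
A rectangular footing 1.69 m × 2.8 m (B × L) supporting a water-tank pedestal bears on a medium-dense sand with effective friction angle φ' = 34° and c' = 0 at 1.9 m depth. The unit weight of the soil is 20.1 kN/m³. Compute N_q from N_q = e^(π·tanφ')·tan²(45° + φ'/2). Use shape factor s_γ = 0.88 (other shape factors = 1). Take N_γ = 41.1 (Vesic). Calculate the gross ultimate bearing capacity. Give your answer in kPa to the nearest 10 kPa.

tan34° = 0.6745, so N_q = e^(π×0.6745)·tan²(62°) = 8.323 × 3.537 = 29.44.
Effective surcharge at the founding depth q = γ·D_f = 20.1 × 1.9 = 38.19 kPa.
q_ult = q·N_q + 0.5·γ·B·N_γ·s_γ
     = 38.19 × 29.44 + 0.5 × 20.1 × 1.69 × 41.1 × 0.88
     = 1124.3 + 614.3 = 1738.6 kPa.

q_ult ≈ 1740 kPa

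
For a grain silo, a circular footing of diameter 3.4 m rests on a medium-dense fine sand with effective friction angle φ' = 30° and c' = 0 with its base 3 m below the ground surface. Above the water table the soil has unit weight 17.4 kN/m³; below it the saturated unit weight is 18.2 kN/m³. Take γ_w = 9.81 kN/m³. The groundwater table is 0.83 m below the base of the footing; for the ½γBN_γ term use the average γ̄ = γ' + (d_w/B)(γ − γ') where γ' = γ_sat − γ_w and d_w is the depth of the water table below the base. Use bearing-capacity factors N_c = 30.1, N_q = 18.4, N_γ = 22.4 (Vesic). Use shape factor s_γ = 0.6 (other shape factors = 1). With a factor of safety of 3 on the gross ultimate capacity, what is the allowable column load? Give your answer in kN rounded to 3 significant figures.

P_all ≈ 3640 kN

Overburden at base level: q = 17.4 × 3 = 52.2 kPa.
The water table is 0.83 m below the base (< B = 3.4 m), so the ½γBN_γ term uses γ̄ = γ' + (d_w/B)(γ − γ') = 8.39 + (0.83/3.4)(17.4 − 8.39) = 10.589 kN/m³.
Surcharge term q·N_q = 52.2 × 18.4 = 960.48 kPa; self-weight term 0.5·γ·B·N_γ·s_γ = 0.5 × 10.589 × 3.4 × 22.4 × 0.6 = 241.95 kPa.
q_ult = 960.48 + 241.95 = 1202.4 kPa.
Gross allowable pressure q_all = 1202.4 / 3 = 400.81 kPa.
Footing area = 9.0792 m², so allowable column load = 400.81 × 9.0792 = 3639 kN.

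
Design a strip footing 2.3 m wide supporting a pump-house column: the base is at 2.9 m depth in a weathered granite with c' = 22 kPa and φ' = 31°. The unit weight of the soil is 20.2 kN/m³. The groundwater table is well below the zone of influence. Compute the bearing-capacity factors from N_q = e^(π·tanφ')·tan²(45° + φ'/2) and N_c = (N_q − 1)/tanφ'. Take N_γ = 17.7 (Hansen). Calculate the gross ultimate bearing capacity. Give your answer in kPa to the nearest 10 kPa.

tan31° = 0.6009, so N_q = e^(π×0.6009)·tan²(60.5°) = 6.604 × 3.124 = 20.63.
N_c = (20.63 − 1)/tan31° = 32.67.
Effective surcharge at the founding depth q = γ·D_f = 20.2 × 2.9 = 58.58 kPa.
q_ult = c·N_c + q·N_q + 0.5·γ·B·N_γ
     = 22 × 32.671 + 58.58 × 20.631 + 0.5 × 20.2 × 2.3 × 17.7
     = 718.76 + 1208.6 + 411.17 = 2338.5 kPa.

q_ult ≈ 2340 kPa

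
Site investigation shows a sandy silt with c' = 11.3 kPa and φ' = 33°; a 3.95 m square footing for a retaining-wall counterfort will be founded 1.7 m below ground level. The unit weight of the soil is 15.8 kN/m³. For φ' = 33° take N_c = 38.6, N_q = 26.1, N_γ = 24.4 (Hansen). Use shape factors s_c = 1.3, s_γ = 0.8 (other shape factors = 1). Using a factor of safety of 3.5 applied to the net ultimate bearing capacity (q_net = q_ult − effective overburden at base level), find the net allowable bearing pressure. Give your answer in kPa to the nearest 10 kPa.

q_all(net) ≈ 530 kPa

q = γ·D_f = 15.8 × 1.7 = 26.86 kPa.
c·N_c·s_c = 11.3 × 38.6 × 1.3 = 567.03 kPa
q·N_q = 26.86 × 26.1 = 701.05 kPa
0.5·γ·B·N_γ·s_γ = 0.5 × 15.8 × 3.95 × 24.4 × 0.8 = 609.12 kPa
q_ult = 567.03 + 701.05 + 609.12 = 1877.2 kPa.
Net ultimate: q_net = 1877.2 − 26.86 = 1850.3 kPa.
q_all(net) = 1850.3 / 3.5 = 528.67 kPa.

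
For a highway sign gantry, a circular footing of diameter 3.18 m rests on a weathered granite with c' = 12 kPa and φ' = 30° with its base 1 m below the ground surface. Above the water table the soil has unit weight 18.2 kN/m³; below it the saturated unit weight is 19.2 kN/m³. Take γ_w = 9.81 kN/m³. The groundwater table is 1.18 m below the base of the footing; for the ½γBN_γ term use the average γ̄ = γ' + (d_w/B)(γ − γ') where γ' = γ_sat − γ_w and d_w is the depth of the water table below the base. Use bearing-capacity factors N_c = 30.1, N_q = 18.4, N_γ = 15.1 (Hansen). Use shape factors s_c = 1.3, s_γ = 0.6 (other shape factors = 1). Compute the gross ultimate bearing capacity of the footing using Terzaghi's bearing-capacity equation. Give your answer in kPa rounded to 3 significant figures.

Effective surcharge at the founding depth q = γ·D_f = 18.2 × 1 = 18.2 kPa.
With d_w = 1.18 m < B, γ̄ = 9.39 + (1.18/3.18) × (18.2 − 9.39) = 12.659 kN/m³.
q_ult = c·N_c·s_c + q·N_q + 0.5·γ·B·N_γ·s_γ
     = 12 × 30.1 × 1.3 + 18.2 × 18.4 + 0.5 × 12.659 × 3.18 × 15.1 × 0.6
     = 469.56 + 334.88 + 182.36 = 986.8 kPa.

q_ult ≈ 987 kPa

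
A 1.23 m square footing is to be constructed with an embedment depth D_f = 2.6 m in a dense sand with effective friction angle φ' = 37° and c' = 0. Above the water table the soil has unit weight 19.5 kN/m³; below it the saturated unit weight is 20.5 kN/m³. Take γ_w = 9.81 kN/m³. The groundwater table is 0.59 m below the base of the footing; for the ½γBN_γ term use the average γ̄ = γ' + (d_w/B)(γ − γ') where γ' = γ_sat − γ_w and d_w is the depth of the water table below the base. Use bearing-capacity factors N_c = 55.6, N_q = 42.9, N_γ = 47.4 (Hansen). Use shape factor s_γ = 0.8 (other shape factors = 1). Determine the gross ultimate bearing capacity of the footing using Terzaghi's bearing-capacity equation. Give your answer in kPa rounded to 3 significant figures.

q_ult ≈ 2520 kPa

Effective surcharge at the founding depth q = γ·D_f = 19.5 × 2.6 = 50.7 kPa.
With d_w = 0.59 m < B, γ̄ = 10.69 + (0.59/1.23) × (19.5 − 10.69) = 14.916 kN/m³.
q_ult = q·N_q + 0.5·γ·B·N_γ·s_γ
     = 50.7 × 42.9 + 0.5 × 14.916 × 1.23 × 47.4 × 0.8
     = 2175 + 347.85 = 2522.9 kPa.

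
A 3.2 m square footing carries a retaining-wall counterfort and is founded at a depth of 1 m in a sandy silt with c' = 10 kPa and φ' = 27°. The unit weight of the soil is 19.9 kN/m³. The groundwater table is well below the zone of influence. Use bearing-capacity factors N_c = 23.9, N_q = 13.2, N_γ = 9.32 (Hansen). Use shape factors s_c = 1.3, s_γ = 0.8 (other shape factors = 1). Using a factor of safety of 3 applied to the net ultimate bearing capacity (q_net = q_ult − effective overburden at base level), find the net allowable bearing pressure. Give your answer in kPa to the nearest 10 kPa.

Effective surcharge at the founding depth q = γ·D_f = 19.9 × 1 = 19.9 kPa.
q_ult = c·N_c·s_c + q·N_q + 0.5·γ·B·N_γ·s_γ
     = 10 × 23.9 × 1.3 + 19.9 × 13.2 + 0.5 × 19.9 × 3.2 × 9.32 × 0.8
     = 310.7 + 262.68 + 237.4 = 810.78 kPa.
Net ultimate: q_net = 810.78 − 19.9 = 790.88 kPa.
q_all(net) = 790.88 / 3 = 263.63 kPa.

q_all(net) ≈ 260 kPa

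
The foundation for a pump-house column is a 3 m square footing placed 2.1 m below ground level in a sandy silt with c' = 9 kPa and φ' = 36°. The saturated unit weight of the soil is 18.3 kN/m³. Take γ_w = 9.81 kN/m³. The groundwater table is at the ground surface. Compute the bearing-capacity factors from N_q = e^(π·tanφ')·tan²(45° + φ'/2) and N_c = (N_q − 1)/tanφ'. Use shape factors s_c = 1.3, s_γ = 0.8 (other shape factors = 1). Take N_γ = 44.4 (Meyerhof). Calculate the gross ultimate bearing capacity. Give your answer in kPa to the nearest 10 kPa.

tan36° = 0.7265, so N_q = e^(π×0.7265)·tan²(63°) = 9.801 × 3.852 = 37.75.
N_c = (37.75 − 1)/tan36° = 50.59.
Water table at ground surface, so effective unit weight γ' = 18.3 − 9.81 = 8.49 kN/m³ is used throughout; overburden q = 8.49 × 2.1 = 17.829 kPa; the same γ' applies in the ½γBN_γ term.
Cohesion term c·N_c·s_c = 9 × 50.585 × 1.3 = 591.85 kPa; surcharge term q·N_q = 17.829 × 37.752 = 673.09 kPa; self-weight term 0.5·γ·B·N_γ·s_γ = 0.5 × 8.49 × 3 × 44.4 × 0.8 = 452.35 kPa.
q_ult = 591.85 + 673.09 + 452.35 = 1717.3 kPa.

q_ult ≈ 1720 kPa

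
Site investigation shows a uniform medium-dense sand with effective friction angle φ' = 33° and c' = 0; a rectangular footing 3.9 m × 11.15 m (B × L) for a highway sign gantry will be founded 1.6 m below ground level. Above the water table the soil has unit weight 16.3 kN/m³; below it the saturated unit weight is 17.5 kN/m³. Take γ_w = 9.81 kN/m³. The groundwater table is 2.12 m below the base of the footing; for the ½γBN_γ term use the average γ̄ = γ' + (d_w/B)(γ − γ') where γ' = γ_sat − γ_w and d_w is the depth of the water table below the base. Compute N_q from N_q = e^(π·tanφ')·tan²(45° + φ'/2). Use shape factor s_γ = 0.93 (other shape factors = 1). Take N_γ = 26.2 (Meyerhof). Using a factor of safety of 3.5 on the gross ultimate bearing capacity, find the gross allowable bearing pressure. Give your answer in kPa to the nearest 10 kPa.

q_all ≈ 360 kPa

N_q = e^(π·tan33°)·tan²(61.5°) = 26.09.
q = γ·D_f = 16.3 × 1.6 = 26.08 kPa.
γ' = 7.69 kN/m³; averaging over the depth B below the base, γ̄ = γ' + (d_w/B)(γ − γ') = 12.37 kN/m³.
q·N_q = 26.08 × 26.092 = 680.48 kPa
0.5·γ·B·N_γ·s_γ = 0.5 × 12.37 × 3.9 × 26.2 × 0.93 = 587.76 kPa
q_ult = 680.48 + 587.76 = 1268.2 kPa.
q_all = 1268.2 / 3.5 = 362.35 kPa.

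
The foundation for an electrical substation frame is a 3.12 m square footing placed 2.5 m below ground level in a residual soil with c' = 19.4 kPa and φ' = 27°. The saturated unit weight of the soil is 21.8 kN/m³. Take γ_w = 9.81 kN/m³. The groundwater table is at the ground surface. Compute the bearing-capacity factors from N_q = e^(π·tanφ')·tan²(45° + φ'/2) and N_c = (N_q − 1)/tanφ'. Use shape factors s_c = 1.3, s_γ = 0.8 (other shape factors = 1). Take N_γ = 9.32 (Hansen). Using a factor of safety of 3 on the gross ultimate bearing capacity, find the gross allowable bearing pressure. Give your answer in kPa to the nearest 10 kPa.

N_q = e^(π·tan27°)·tan²(58.5°) = 13.2; N_c = (N_q − 1)/tanφ' = 23.94.
With the water table at the surface the whole profile is submerged: γ' = 21.8 − 9.81 = 11.99 kN/m³, so q = γ'·D_f = 29.975 kPa; the same γ' applies in the ½γBN_γ term.
q_ult = c·N_c·s_c + q·N_q + 0.5·γ·B·N_γ·s_γ
     = 19.4 × 23.942 × 1.3 + 29.975 × 13.199 + 0.5 × 11.99 × 3.12 × 9.32 × 0.8
     = 603.82 + 395.64 + 139.46 = 1138.9 kPa.
q_all = 1138.9 / 3 = 379.64 kPa.

q_all ≈ 380 kPa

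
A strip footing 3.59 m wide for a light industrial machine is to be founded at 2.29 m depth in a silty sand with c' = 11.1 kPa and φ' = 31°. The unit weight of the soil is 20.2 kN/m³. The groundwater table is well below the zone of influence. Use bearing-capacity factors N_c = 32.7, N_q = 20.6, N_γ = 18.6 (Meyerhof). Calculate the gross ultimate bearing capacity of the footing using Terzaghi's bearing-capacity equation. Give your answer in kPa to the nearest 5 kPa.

Effective surcharge at the founding depth q = γ·D_f = 20.2 × 2.29 = 46.258 kPa.
q_ult = c·N_c + q·N_q + 0.5·γ·B·N_γ
     = 11.1 × 32.7 + 46.258 × 20.6 + 0.5 × 20.2 × 3.59 × 18.6
     = 362.97 + 952.91 + 674.42 = 1990.3 kPa.

q_ult ≈ 1990 kPa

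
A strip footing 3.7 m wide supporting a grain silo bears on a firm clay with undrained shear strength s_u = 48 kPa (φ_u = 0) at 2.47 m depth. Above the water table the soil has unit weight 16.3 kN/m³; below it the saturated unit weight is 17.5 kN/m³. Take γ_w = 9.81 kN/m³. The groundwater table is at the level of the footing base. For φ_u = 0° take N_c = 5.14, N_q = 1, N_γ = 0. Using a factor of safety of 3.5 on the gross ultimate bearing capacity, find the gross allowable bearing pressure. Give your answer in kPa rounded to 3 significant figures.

Overburden at base level: q = 16.3 × 2.47 = 40.261 kPa.
Cohesion term c·N_c = 48 × 5.14 = 246.72 kPa; surcharge term q·N_q = 40.261 × 1 = 40.261 kPa.
q_ult = 246.72 + 40.261 = 286.98 kPa.
q_all = 286.98 / 3.5 = 81.995 kPa.

q_all ≈ 82 kPa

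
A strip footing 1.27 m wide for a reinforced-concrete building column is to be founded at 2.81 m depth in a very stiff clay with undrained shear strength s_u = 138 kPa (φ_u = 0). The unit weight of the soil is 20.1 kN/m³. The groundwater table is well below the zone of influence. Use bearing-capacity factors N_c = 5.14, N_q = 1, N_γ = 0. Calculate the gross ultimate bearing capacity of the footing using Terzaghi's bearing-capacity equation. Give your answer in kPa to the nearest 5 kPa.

q = γ·D_f = 20.1 × 2.81 = 56.481 kPa.
c·N_c = 138 × 5.14 = 709.32 kPa
q·N_q = 56.481 × 1 = 56.481 kPa
q_ult = 709.32 + 56.481 = 765.8 kPa.

q_ult ≈ 765 kPa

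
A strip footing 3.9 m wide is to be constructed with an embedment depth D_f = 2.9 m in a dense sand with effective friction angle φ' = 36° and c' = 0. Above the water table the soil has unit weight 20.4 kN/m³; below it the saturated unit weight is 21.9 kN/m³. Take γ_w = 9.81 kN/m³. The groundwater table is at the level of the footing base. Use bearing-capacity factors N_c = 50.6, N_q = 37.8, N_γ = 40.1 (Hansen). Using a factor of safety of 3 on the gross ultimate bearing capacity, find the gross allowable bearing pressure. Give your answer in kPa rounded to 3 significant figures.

q = γ·D_f = 20.4 × 2.9 = 59.16 kPa.
For the ½γBN_γ term take γ' = 21.9 − 9.81 = 12.09 kN/m³ (soil below base is submerged).
q·N_q = 59.16 × 37.8 = 2236.2 kPa
0.5·γ·B·N_γ = 0.5 × 12.09 × 3.9 × 40.1 = 945.38 kPa
q_ult = 2236.2 + 945.38 = 3181.6 kPa.
q_all = 3181.6 / 3 = 1060.5 kPa.

q_all ≈ 1060 kPa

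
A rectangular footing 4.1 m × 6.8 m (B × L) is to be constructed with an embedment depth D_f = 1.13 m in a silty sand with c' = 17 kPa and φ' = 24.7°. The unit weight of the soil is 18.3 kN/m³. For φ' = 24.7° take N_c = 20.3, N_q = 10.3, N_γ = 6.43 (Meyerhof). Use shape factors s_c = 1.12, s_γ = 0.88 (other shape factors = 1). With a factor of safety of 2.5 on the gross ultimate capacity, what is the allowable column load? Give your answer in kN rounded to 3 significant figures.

P_all ≈ 9050 kN

q = γ·D_f = 18.3 × 1.13 = 20.679 kPa.
c·N_c·s_c = 17 × 20.3 × 1.12 = 386.51 kPa
q·N_q = 20.679 × 10.3 = 212.99 kPa
0.5·γ·B·N_γ·s_γ = 0.5 × 18.3 × 4.1 × 6.43 × 0.88 = 212.27 kPa
q_ult = 386.51 + 212.99 + 212.27 = 811.78 kPa.
Gross allowable pressure q_all = 811.78 / 2.5 = 324.71 kPa.
Footing area = 27.88 m², so allowable column load = 324.71 × 27.88 = 9053 kN.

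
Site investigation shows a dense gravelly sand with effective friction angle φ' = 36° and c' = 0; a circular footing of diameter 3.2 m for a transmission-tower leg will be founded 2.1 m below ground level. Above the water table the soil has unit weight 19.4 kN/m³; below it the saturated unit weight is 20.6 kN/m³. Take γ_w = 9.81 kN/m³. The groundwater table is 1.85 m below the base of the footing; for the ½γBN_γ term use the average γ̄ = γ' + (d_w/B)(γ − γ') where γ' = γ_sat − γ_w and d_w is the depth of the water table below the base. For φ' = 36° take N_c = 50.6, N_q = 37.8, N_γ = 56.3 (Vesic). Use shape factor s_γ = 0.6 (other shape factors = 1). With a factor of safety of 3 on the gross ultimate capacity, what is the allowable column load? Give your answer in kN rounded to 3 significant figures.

Overburden at base level: q = 19.4 × 2.1 = 40.74 kPa.
The water table is 1.85 m below the base (< B = 3.2 m), so the ½γBN_γ term uses γ̄ = γ' + (d_w/B)(γ − γ') = 10.79 + (1.85/3.2)(19.4 − 10.79) = 15.768 kN/m³.
Surcharge term q·N_q = 40.74 × 37.8 = 1540 kPa; self-weight term 0.5·γ·B·N_γ·s_γ = 0.5 × 15.768 × 3.2 × 56.3 × 0.6 = 852.21 kPa.
q_ult = 1540 + 852.21 = 2392.2 kPa.
Gross allowable pressure q_all = 2392.2 / 3 = 797.39 kPa.
Footing area = 8.0425 m², so allowable column load = 797.39 × 8.0425 = 6413 kN.

P_all ≈ 6410 kN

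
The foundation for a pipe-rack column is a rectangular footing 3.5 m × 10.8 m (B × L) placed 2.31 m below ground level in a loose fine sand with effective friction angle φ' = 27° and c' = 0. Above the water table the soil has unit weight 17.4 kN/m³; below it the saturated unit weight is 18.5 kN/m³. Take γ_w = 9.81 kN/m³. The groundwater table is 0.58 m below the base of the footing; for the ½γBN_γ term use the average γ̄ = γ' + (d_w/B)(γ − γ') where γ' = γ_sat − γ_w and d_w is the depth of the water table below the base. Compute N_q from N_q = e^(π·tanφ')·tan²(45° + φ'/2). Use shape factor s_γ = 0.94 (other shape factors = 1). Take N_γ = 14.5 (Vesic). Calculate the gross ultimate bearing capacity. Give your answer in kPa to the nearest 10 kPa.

tan27° = 0.5095, so N_q = e^(π×0.5095)·tan²(58.5°) = 4.957 × 2.663 = 13.2.
Overburden at base level: q = 17.4 × 2.31 = 40.194 kPa.
The water table is 0.58 m below the base (< B = 3.5 m), so the ½γBN_γ term uses γ̄ = γ' + (d_w/B)(γ − γ') = 8.69 + (0.58/3.5)(17.4 − 8.69) = 10.133 kN/m³.
Surcharge term q·N_q = 40.194 × 13.199 = 530.53 kPa; self-weight term 0.5·γ·B·N_γ·s_γ = 0.5 × 10.133 × 3.5 × 14.5 × 0.94 = 241.71 kPa.
q_ult = 530.53 + 241.71 = 772.23 kPa.

q_ult ≈ 770 kPa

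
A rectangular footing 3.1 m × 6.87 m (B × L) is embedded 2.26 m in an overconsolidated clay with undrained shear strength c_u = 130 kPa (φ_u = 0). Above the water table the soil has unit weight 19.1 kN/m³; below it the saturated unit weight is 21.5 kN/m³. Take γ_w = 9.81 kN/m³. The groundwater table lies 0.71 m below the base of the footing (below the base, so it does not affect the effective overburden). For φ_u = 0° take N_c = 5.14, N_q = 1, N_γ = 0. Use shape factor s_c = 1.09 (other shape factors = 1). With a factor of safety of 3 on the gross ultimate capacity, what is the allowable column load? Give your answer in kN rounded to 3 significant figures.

P_all ≈ 5480 kN

q = γ·D_f = 19.1 × 2.26 = 43.166 kPa.
c·N_c·s_c = 130 × 5.14 × 1.09 = 728.34 kPa
q·N_q = 43.166 × 1 = 43.166 kPa
q_ult = 728.34 + 43.166 = 771.5 kPa.
Gross allowable pressure q_all = 771.5 / 3 = 257.17 kPa.
Footing area = 21.297 m², so allowable column load = 257.17 × 21.297 = 5476.9 kN.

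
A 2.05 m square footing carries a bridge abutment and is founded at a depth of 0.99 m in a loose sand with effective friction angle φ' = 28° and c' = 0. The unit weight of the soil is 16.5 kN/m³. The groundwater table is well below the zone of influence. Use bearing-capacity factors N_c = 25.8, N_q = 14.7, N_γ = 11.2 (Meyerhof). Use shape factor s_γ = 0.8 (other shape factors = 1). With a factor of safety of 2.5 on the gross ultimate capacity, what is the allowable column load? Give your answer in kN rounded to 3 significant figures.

P_all ≈ 658 kN

Effective surcharge at the founding depth q = γ·D_f = 16.5 × 0.99 = 16.335 kPa.
q_ult = q·N_q + 0.5·γ·B·N_γ·s_γ
     = 16.335 × 14.7 + 0.5 × 16.5 × 2.05 × 11.2 × 0.8
     = 240.12 + 151.54 = 391.66 kPa.
Gross allowable pressure q_all = 391.66 / 2.5 = 156.66 kPa.
Footing area = 4.2025 m², so allowable column load = 156.66 × 4.2025 = 658.38 kN.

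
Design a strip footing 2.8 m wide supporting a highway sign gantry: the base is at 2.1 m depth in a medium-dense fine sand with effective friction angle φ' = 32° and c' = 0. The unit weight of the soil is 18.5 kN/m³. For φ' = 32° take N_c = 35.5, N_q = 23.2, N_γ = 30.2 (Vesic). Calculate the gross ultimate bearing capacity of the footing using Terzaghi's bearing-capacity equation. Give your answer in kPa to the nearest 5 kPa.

q_ult ≈ 1685 kPa

q = γ·D_f = 18.5 × 2.1 = 38.85 kPa.
q·N_q = 38.85 × 23.2 = 901.32 kPa
0.5·γ·B·N_γ = 0.5 × 18.5 × 2.8 × 30.2 = 782.18 kPa
q_ult = 901.32 + 782.18 = 1683.5 kPa.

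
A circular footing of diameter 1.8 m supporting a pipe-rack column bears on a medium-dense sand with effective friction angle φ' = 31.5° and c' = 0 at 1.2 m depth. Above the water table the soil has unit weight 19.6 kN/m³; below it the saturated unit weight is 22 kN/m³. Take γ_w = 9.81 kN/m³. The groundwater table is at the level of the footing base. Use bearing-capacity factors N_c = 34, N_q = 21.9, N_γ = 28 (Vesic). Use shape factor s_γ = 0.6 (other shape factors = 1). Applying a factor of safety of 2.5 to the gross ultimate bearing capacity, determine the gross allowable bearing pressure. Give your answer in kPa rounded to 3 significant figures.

q_all ≈ 280 kPa

Effective surcharge at the founding depth q = γ·D_f = 19.6 × 1.2 = 23.52 kPa.
The water table coincides with the base, so in the self-weight term γ → γ' = 12.19 kN/m³.
q_ult = q·N_q + 0.5·γ·B·N_γ·s_γ
     = 23.52 × 21.9 + 0.5 × 12.19 × 1.8 × 28 × 0.6
     = 515.09 + 184.31 = 699.4 kPa.
q_all = q_ult / FS = 699.4 / 2.5 = 279.76 kPa.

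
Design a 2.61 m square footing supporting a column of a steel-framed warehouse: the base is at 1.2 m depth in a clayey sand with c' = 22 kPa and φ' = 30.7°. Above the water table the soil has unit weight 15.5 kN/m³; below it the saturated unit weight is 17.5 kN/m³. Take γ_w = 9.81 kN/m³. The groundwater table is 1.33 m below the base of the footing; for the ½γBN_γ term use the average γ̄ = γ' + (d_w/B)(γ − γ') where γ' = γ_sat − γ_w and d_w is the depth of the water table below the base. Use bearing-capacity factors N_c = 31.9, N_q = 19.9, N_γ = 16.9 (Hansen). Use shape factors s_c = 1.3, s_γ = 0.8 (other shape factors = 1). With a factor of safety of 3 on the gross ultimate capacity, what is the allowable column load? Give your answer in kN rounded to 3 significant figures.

P_all ≈ 3380 kN

Effective surcharge at the founding depth q = γ·D_f = 15.5 × 1.2 = 18.6 kPa.
With d_w = 1.33 m < B, γ̄ = 7.69 + (1.33/2.61) × (15.5 − 7.69) = 11.67 kN/m³.
q_ult = c·N_c·s_c + q·N_q + 0.5·γ·B·N_γ·s_γ
     = 22 × 31.9 × 1.3 + 18.6 × 19.9 + 0.5 × 11.67 × 2.61 × 16.9 × 0.8
     = 912.34 + 370.14 + 205.9 = 1488.4 kPa.
Gross allowable pressure q_all = 1488.4 / 3 = 496.13 kPa.
Footing area = 6.8121 m², so allowable column load = 496.13 × 6.8121 = 3379.7 kN.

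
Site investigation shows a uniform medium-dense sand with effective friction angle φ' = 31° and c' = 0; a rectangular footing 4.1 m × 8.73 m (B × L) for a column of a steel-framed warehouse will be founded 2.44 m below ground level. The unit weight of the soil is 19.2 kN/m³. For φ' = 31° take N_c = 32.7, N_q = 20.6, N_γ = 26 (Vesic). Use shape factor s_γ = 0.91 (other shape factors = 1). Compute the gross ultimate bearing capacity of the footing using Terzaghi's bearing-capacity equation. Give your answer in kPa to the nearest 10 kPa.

q_ult ≈ 1900 kPa

Overburden at base level: q = 19.2 × 2.44 = 46.848 kPa.
Surcharge term q·N_q = 46.848 × 20.6 = 965.07 kPa; self-weight term 0.5·γ·B·N_γ·s_γ = 0.5 × 19.2 × 4.1 × 26 × 0.91 = 931.26 kPa.
q_ult = 965.07 + 931.26 = 1896.3 kPa.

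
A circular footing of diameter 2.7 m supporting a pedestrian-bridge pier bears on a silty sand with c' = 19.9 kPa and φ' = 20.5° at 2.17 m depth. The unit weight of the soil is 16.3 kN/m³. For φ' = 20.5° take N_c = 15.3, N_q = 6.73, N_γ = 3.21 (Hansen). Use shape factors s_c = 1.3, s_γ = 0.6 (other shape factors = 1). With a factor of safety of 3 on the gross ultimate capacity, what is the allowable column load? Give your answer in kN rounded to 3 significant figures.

P_all ≈ 1290 kN

Overburden at base level: q = 16.3 × 2.17 = 35.371 kPa.
Cohesion term c·N_c·s_c = 19.9 × 15.3 × 1.3 = 395.81 kPa; surcharge term q·N_q = 35.371 × 6.73 = 238.05 kPa; self-weight term 0.5·γ·B·N_γ·s_γ = 0.5 × 16.3 × 2.7 × 3.21 × 0.6 = 42.382 kPa.
q_ult = 395.81 + 238.05 + 42.382 = 676.24 kPa.
Gross allowable pressure q_all = 676.24 / 3 = 225.41 kPa.
Footing area = 5.7256 m², so allowable column load = 225.41 × 5.7256 = 1290.6 kN.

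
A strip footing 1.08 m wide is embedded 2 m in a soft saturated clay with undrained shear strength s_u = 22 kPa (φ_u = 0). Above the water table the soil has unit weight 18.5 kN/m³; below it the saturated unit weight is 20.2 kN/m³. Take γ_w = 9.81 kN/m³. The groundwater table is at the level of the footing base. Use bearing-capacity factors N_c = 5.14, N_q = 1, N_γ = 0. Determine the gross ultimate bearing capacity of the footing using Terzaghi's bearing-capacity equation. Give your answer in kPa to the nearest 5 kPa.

q_ult ≈ 150 kPa

q = γ·D_f = 18.5 × 2 = 37 kPa.
c·N_c = 22 × 5.14 = 113.08 kPa
q·N_q = 37 × 1 = 37 kPa
q_ult = 113.08 + 37 = 150.08 kPa.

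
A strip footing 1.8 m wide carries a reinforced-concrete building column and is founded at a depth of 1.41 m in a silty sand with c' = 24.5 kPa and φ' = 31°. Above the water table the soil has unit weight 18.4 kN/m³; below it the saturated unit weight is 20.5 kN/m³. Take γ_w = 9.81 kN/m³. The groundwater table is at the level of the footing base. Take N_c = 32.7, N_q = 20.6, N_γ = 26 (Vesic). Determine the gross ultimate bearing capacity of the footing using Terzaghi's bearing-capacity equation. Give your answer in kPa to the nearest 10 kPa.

q = γ·D_f = 18.4 × 1.41 = 25.944 kPa.
For the ½γBN_γ term take γ' = 20.5 − 9.81 = 10.69 kN/m³ (soil below base is submerged).
c·N_c = 24.5 × 32.7 = 801.15 kPa
q·N_q = 25.944 × 20.6 = 534.45 kPa
0.5·γ·B·N_γ = 0.5 × 10.69 × 1.8 × 26 = 250.15 kPa
q_ult = 801.15 + 534.45 + 250.15 = 1585.7 kPa.

q_ult ≈ 1590 kPa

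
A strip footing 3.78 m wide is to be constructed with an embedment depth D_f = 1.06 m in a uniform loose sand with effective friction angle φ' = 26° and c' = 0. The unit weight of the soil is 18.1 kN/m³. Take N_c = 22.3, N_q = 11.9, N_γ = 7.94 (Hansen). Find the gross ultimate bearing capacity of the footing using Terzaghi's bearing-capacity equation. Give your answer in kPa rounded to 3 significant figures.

q = γ·D_f = 18.1 × 1.06 = 19.186 kPa.
q·N_q = 19.186 × 11.9 = 228.31 kPa
0.5·γ·B·N_γ = 0.5 × 18.1 × 3.78 × 7.94 = 271.62 kPa
q_ult = 228.31 + 271.62 = 499.93 kPa.

q_ult ≈ 500 kPa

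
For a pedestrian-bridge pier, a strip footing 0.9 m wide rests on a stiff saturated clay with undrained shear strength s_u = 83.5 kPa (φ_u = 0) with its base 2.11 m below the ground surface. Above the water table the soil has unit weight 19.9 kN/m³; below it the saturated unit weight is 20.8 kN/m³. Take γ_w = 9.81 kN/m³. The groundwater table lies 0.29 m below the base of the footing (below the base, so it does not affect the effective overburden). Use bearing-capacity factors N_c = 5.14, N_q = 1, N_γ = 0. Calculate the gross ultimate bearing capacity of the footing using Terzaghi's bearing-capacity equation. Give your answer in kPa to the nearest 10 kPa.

Effective surcharge at the founding depth q = γ·D_f = 19.9 × 2.11 = 41.989 kPa.
q_ult = c·N_c + q·N_q
     = 83.5 × 5.14 + 41.989 × 1
     = 429.19 + 41.989 = 471.18 kPa.

q_ult ≈ 470 kPa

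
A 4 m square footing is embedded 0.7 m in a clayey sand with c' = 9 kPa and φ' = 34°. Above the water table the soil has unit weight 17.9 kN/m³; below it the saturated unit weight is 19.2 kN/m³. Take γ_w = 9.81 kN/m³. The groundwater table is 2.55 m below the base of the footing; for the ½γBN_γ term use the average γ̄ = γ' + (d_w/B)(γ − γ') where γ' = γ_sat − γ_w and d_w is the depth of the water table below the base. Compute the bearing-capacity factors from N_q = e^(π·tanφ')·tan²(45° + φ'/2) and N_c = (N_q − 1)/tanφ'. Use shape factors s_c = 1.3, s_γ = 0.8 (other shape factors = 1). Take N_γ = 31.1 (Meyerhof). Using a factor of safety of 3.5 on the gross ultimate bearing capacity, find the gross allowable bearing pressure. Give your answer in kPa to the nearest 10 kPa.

q_all ≈ 460 kPa

N_q = e^(π·tan34°)·tan²(62°) = 29.44; N_c = (N_q − 1)/tanφ' = 42.16.
Overburden at base level: q = 17.9 × 0.7 = 12.53 kPa.
The water table is 2.55 m below the base (< B = 4 m), so the ½γBN_γ term uses γ̄ = γ' + (d_w/B)(γ − γ') = 9.39 + (2.55/4)(17.9 − 9.39) = 14.815 kN/m³.
Cohesion term c·N_c·s_c = 9 × 42.164 × 1.3 = 493.32 kPa; surcharge term q·N_q = 12.53 × 29.44 = 368.88 kPa; self-weight term 0.5·γ·B·N_γ·s_γ = 0.5 × 14.815 × 4 × 31.1 × 0.8 = 737.2 kPa.
q_ult = 493.32 + 368.88 + 737.2 = 1599.4 kPa.
q_all = 1599.4 / 3.5 = 456.97 kPa.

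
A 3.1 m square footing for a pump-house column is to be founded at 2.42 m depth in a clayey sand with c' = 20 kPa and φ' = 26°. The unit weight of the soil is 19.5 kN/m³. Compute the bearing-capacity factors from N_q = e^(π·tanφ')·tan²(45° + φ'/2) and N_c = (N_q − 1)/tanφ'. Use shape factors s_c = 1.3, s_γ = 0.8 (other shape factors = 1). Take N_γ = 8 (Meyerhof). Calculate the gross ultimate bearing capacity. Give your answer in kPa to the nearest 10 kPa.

tan26° = 0.4877, so N_q = e^(π×0.4877)·tan²(58°) = 4.629 × 2.561 = 11.85.
N_c = (11.85 − 1)/tan26° = 22.25.
Effective surcharge at the founding depth q = γ·D_f = 19.5 × 2.42 = 47.19 kPa.
q_ult = c·N_c·s_c + q·N_q + 0.5·γ·B·N_γ·s_γ
     = 20 × 22.254 × 1.3 + 47.19 × 11.854 + 0.5 × 19.5 × 3.1 × 8 × 0.8
     = 578.61 + 559.4 + 193.44 = 1331.5 kPa.

q_ult ≈ 1330 kPa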